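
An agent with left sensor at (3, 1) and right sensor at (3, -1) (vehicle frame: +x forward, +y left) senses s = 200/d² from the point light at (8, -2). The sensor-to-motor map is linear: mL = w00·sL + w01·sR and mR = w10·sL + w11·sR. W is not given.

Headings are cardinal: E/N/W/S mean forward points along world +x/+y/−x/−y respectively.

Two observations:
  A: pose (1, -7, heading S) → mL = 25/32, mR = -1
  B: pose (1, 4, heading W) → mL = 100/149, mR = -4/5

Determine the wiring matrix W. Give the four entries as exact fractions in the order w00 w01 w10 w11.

obs A: pose=(1,-7,S) → sL=2, sR=25/16, mL=25/32, mR=-1
obs B: pose=(1,4,W) → sL=8/5, sR=200/149, mL=100/149, mR=-4/5
sensor matrix S = [[2, 25/16], [8/5, 200/149]]; det S = 55/298
solve [mL_A; mL_B] = S·[w00; w01] and [mR_A; mR_B] = S·[w10; w11]:
  w00 = 0, w01 = 1/2, w10 = -1/2, w11 = 0

0 1/2 -1/2 0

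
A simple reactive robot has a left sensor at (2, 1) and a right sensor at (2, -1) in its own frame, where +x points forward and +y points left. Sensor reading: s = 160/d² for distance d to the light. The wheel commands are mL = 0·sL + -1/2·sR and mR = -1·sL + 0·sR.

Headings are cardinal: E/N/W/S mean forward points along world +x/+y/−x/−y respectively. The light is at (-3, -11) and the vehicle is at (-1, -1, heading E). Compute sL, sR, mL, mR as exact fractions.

left sensor world pos  = (1, 0); dL² = 137
right sensor world pos = (1, -2); dR² = 97
sL = 160/137 = 160/137
sR = 160/97 = 160/97
mL = 0·sL + -1/2·sR = -80/97
mR = -1·sL + 0·sR = -160/137

160/137 160/97 -80/97 -160/137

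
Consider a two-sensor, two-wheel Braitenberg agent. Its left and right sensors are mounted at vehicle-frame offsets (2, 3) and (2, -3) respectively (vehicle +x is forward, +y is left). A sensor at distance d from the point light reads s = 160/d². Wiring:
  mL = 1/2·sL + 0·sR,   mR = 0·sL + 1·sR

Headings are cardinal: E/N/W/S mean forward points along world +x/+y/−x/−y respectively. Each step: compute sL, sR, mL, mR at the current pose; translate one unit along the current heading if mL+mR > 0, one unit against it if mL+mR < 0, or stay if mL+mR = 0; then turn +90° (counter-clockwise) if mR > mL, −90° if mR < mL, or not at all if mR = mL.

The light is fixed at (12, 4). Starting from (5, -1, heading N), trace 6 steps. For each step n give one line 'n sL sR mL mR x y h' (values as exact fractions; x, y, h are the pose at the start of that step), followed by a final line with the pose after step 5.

0 160/109 32/5 80/109 32/5 5 -1 N
1 16/13 80/41 8/13 80/41 5 0 W
2 160/61 160/157 80/61 160/157 4 0 S
3 40/41 20/13 20/41 20/13 4 -1 W
4 32/17 160/193 16/17 160/193 3 -1 S
5 80/101 16/13 40/101 16/13 3 -2 W
final 2 -2 S

n=0: pose=(5,-1,N); sL=160/109, sR=32/5; mL=80/109, mR=32/5; mL+mR=3888/545 → advance +1; mR−mL=3088/545 → turn +1·90°
n=1: pose=(5,0,W); sL=16/13, sR=80/41; mL=8/13, mR=80/41; mL+mR=1368/533 → advance +1; mR−mL=712/533 → turn +1·90°
n=2: pose=(4,0,S); sL=160/61, sR=160/157; mL=80/61, mR=160/157; mL+mR=22320/9577 → advance +1; mR−mL=-2800/9577 → turn -1·90°
n=3: pose=(4,-1,W); sL=40/41, sR=20/13; mL=20/41, mR=20/13; mL+mR=1080/533 → advance +1; mR−mL=560/533 → turn +1·90°
n=4: pose=(3,-1,S); sL=32/17, sR=160/193; mL=16/17, mR=160/193; mL+mR=5808/3281 → advance +1; mR−mL=-368/3281 → turn -1·90°
n=5: pose=(3,-2,W); sL=80/101, sR=16/13; mL=40/101, mR=16/13; mL+mR=2136/1313 → advance +1; mR−mL=1096/1313 → turn +1·90°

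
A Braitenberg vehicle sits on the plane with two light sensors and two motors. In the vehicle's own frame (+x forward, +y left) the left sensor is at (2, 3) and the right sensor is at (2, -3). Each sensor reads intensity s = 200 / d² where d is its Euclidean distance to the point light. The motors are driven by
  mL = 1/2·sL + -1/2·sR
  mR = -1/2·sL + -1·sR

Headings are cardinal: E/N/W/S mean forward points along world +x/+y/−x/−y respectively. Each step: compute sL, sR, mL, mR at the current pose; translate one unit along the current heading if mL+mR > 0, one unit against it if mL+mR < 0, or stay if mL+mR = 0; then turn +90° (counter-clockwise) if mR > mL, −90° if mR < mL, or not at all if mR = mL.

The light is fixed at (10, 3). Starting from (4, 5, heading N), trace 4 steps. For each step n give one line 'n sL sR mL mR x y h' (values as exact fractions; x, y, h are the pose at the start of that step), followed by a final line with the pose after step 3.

0 200/97 8 -288/97 -876/97 4 5 N
1 25/4 10 -15/8 -105/8 4 4 E
2 200/17 200/101 8400/1717 -13500/1717 3 4 S
3 100/41 100/53 600/2173 -6750/2173 3 5 W
final 4 5 N

n=0: pose=(4,5,N); sL=200/97, sR=8; mL=-288/97, mR=-876/97; mL+mR=-12 → advance -1; mR−mL=-588/97 → turn -1·90°
n=1: pose=(4,4,E); sL=25/4, sR=10; mL=-15/8, mR=-105/8; mL+mR=-15 → advance -1; mR−mL=-45/4 → turn -1·90°
n=2: pose=(3,4,S); sL=200/17, sR=200/101; mL=8400/1717, mR=-13500/1717; mL+mR=-300/101 → advance -1; mR−mL=-21900/1717 → turn -1·90°
n=3: pose=(3,5,W); sL=100/41, sR=100/53; mL=600/2173, mR=-6750/2173; mL+mR=-150/53 → advance -1; mR−mL=-7350/2173 → turn -1·90°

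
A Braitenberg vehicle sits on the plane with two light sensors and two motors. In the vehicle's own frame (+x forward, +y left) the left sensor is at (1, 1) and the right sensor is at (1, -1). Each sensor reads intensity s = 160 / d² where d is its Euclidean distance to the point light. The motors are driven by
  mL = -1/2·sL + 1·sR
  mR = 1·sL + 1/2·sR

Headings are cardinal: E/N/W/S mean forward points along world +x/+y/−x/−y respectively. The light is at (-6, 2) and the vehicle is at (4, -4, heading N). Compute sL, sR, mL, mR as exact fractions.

left sensor world pos  = (3, -3); dL² = 106
right sensor world pos = (5, -3); dR² = 146
sL = 160/106 = 80/53
sR = 160/146 = 80/73
mL = -1/2·sL + 1·sR = 1320/3869
mR = 1·sL + 1/2·sR = 7960/3869

80/53 80/73 1320/3869 7960/3869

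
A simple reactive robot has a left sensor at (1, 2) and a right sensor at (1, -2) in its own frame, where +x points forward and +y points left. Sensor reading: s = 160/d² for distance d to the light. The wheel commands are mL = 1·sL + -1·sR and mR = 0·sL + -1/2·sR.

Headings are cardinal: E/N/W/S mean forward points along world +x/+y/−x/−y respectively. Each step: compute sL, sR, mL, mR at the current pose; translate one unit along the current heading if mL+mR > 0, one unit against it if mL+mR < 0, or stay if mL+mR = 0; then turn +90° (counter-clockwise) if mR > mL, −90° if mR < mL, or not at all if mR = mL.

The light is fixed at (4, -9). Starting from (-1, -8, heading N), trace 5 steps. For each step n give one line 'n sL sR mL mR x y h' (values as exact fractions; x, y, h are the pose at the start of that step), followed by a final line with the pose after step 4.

n=0: pose=(-1,-8,N); sL=160/53, sR=160/13; mL=-6400/689, mR=-80/13; mL+mR=-10640/689 → advance -1; mR−mL=2160/689 → turn +1·90°
n=1: pose=(-1,-9,W); sL=4, sR=4; mL=0, mR=-2; mL+mR=-2 → advance -1; mR−mL=-2 → turn -1·90°
n=2: pose=(0,-9,N); sL=160/37, sR=32; mL=-1024/37, mR=-16; mL+mR=-1616/37 → advance -1; mR−mL=432/37 → turn +1·90°
n=3: pose=(0,-10,W); sL=80/17, sR=80/13; mL=-320/221, mR=-40/13; mL+mR=-1000/221 → advance -1; mR−mL=-360/221 → turn -1·90°
n=4: pose=(1,-10,N); sL=32/5, sR=160; mL=-768/5, mR=-80; mL+mR=-1168/5 → advance -1; mR−mL=368/5 → turn +1·90°

0 160/53 160/13 -6400/689 -80/13 -1 -8 N
1 4 4 0 -2 -1 -9 W
2 160/37 32 -1024/37 -16 0 -9 N
3 80/17 80/13 -320/221 -40/13 0 -10 W
4 32/5 160 -768/5 -80 1 -10 N
final 1 -11 W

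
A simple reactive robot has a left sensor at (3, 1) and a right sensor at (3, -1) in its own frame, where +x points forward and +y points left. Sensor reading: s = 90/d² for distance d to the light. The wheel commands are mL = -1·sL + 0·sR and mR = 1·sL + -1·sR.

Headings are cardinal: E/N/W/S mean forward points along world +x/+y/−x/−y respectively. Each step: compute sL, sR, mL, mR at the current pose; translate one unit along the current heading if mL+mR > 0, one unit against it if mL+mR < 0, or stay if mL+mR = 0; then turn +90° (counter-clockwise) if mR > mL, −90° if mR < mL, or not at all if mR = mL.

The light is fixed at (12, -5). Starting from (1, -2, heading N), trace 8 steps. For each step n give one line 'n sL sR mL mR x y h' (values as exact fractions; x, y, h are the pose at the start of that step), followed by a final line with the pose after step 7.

0 1/2 45/68 -1/2 -11/68 1 -2 N
1 90/197 18/41 -90/197 144/8077 1 -3 W
2 45/41 45/61 -45/41 900/2501 2 -3 S
3 18/13 90/53 -18/13 -216/689 2 -2 E
4 1/2 45/68 -1/2 -11/68 1 -2 N
5 90/197 18/41 -90/197 144/8077 1 -3 W
6 45/41 45/61 -45/41 900/2501 2 -3 S
7 18/13 90/53 -18/13 -216/689 2 -2 E
final 1 -2 N

n=0: pose=(1,-2,N); sL=1/2, sR=45/68; mL=-1/2, mR=-11/68; mL+mR=-45/68 → advance -1; mR−mL=23/68 → turn +1·90°
n=1: pose=(1,-3,W); sL=90/197, sR=18/41; mL=-90/197, mR=144/8077; mL+mR=-18/41 → advance -1; mR−mL=3834/8077 → turn +1·90°
n=2: pose=(2,-3,S); sL=45/41, sR=45/61; mL=-45/41, mR=900/2501; mL+mR=-45/61 → advance -1; mR−mL=3645/2501 → turn +1·90°
n=3: pose=(2,-2,E); sL=18/13, sR=90/53; mL=-18/13, mR=-216/689; mL+mR=-90/53 → advance -1; mR−mL=738/689 → turn +1·90°
n=4: pose=(1,-2,N); sL=1/2, sR=45/68; mL=-1/2, mR=-11/68; mL+mR=-45/68 → advance -1; mR−mL=23/68 → turn +1·90°
n=5: pose=(1,-3,W); sL=90/197, sR=18/41; mL=-90/197, mR=144/8077; mL+mR=-18/41 → advance -1; mR−mL=3834/8077 → turn +1·90°
n=6: pose=(2,-3,S); sL=45/41, sR=45/61; mL=-45/41, mR=900/2501; mL+mR=-45/61 → advance -1; mR−mL=3645/2501 → turn +1·90°
n=7: pose=(2,-2,E); sL=18/13, sR=90/53; mL=-18/13, mR=-216/689; mL+mR=-90/53 → advance -1; mR−mL=738/689 → turn +1·90°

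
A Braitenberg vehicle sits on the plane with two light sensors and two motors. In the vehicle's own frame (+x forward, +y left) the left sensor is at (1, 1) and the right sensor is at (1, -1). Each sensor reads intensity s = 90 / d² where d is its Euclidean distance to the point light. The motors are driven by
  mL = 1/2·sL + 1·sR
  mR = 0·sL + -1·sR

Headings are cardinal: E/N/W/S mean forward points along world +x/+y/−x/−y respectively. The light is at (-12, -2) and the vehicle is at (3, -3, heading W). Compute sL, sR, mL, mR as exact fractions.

9/20 45/98 1341/1960 -45/98

left sensor world pos  = (2, -4); dL² = 200
right sensor world pos = (2, -2); dR² = 196
sL = 90/200 = 9/20
sR = 90/196 = 45/98
mL = 1/2·sL + 1·sR = 1341/1960
mR = 0·sL + -1·sR = -45/98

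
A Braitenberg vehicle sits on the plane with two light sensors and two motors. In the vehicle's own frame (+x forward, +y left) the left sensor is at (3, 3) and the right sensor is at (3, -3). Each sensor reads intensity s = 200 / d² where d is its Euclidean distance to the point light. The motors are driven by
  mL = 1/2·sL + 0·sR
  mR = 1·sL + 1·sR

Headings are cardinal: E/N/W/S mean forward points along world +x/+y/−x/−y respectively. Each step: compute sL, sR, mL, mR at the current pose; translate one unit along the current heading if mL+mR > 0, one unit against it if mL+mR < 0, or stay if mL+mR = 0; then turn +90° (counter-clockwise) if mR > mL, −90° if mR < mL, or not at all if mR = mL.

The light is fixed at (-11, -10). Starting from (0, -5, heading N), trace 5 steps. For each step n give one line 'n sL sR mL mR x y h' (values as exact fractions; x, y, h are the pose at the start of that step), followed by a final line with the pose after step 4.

0 25/16 10/13 25/32 485/208 0 -5 N
1 200/73 40/29 100/73 8720/2117 0 -4 W
2 100/89 100/29 50/89 11800/2581 -1 -4 S
3 200/233 200/173 100/233 81200/40309 -1 -5 E
4 25/16 10/13 25/32 485/208 0 -5 N
final 0 -4 W

n=0: pose=(0,-5,N); sL=25/16, sR=10/13; mL=25/32, mR=485/208; mL+mR=1295/416 → advance +1; mR−mL=645/416 → turn +1·90°
n=1: pose=(0,-4,W); sL=200/73, sR=40/29; mL=100/73, mR=8720/2117; mL+mR=11620/2117 → advance +1; mR−mL=5820/2117 → turn +1·90°
n=2: pose=(-1,-4,S); sL=100/89, sR=100/29; mL=50/89, mR=11800/2581; mL+mR=13250/2581 → advance +1; mR−mL=10350/2581 → turn +1·90°
n=3: pose=(-1,-5,E); sL=200/233, sR=200/173; mL=100/233, mR=81200/40309; mL+mR=98500/40309 → advance +1; mR−mL=63900/40309 → turn +1·90°
n=4: pose=(0,-5,N); sL=25/16, sR=10/13; mL=25/32, mR=485/208; mL+mR=1295/416 → advance +1; mR−mL=645/416 → turn +1·90°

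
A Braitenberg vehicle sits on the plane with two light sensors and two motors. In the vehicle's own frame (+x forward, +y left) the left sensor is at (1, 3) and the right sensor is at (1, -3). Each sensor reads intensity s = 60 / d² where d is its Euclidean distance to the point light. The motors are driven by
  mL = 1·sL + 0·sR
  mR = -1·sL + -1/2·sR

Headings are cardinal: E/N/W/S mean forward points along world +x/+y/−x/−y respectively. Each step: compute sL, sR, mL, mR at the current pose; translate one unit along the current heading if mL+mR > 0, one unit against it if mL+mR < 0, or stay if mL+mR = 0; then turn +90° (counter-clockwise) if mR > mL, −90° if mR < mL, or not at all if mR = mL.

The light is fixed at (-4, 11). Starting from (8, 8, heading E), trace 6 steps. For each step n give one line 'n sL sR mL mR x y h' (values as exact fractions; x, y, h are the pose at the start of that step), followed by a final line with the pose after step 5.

n=0: pose=(8,8,E); sL=60/169, sR=12/41; mL=60/169, mR=-3474/6929; mL+mR=-6/41 → advance -1; mR−mL=-5934/6929 → turn -1·90°
n=1: pose=(7,8,S); sL=15/53, sR=3/4; mL=15/53, mR=-279/424; mL+mR=-3/8 → advance -1; mR−mL=-399/424 → turn -1·90°
n=2: pose=(7,9,W); sL=12/25, sR=60/101; mL=12/25, mR=-1962/2525; mL+mR=-30/101 → advance -1; mR−mL=-3174/2525 → turn -1·90°
n=3: pose=(8,9,N); sL=30/41, sR=30/113; mL=30/41, mR=-4005/4633; mL+mR=-15/113 → advance -1; mR−mL=-7395/4633 → turn -1·90°
n=4: pose=(8,8,E); sL=60/169, sR=12/41; mL=60/169, mR=-3474/6929; mL+mR=-6/41 → advance -1; mR−mL=-5934/6929 → turn -1·90°
n=5: pose=(7,8,S); sL=15/53, sR=3/4; mL=15/53, mR=-279/424; mL+mR=-3/8 → advance -1; mR−mL=-399/424 → turn -1·90°

0 60/169 12/41 60/169 -3474/6929 8 8 E
1 15/53 3/4 15/53 -279/424 7 8 S
2 12/25 60/101 12/25 -1962/2525 7 9 W
3 30/41 30/113 30/41 -4005/4633 8 9 N
4 60/169 12/41 60/169 -3474/6929 8 8 E
5 15/53 3/4 15/53 -279/424 7 8 S
final 7 9 W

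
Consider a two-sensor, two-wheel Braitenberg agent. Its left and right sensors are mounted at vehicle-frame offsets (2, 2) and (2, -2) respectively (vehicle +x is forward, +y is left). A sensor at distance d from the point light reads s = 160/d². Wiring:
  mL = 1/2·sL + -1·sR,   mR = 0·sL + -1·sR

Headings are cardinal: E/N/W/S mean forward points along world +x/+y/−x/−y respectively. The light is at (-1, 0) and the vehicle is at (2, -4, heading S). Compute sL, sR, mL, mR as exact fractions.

160/61 160/37 -6800/2257 -160/37

left sensor world pos  = (4, -6); dL² = 61
right sensor world pos = (0, -6); dR² = 37
sL = 160/61 = 160/61
sR = 160/37 = 160/37
mL = 1/2·sL + -1·sR = -6800/2257
mR = 0·sL + -1·sR = -160/37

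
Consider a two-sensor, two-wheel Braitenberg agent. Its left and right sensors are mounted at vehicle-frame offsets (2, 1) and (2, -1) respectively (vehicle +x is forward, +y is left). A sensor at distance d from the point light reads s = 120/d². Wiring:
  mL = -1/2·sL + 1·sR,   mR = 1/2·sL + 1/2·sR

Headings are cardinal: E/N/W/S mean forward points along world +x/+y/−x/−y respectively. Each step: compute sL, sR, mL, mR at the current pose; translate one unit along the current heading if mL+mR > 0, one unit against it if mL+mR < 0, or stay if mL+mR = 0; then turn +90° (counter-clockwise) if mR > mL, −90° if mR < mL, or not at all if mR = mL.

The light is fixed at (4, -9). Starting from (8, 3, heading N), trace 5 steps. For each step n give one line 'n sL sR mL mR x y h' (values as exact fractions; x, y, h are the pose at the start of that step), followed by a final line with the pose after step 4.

0 24/41 120/221 2268/9061 5112/9061 8 3 N
1 30/37 3/5 36/185 261/370 8 4 W
2 120/137 24/25 1788/3425 3144/3425 7 4 S
3 60/97 60/73 3630/7081 5100/7081 7 3 E
4 24/41 120/221 2268/9061 5112/9061 8 3 N
final 8 4 W

n=0: pose=(8,3,N); sL=24/41, sR=120/221; mL=2268/9061, mR=5112/9061; mL+mR=180/221 → advance +1; mR−mL=2844/9061 → turn +1·90°
n=1: pose=(8,4,W); sL=30/37, sR=3/5; mL=36/185, mR=261/370; mL+mR=9/10 → advance +1; mR−mL=189/370 → turn +1·90°
n=2: pose=(7,4,S); sL=120/137, sR=24/25; mL=1788/3425, mR=3144/3425; mL+mR=36/25 → advance +1; mR−mL=1356/3425 → turn +1·90°
n=3: pose=(7,3,E); sL=60/97, sR=60/73; mL=3630/7081, mR=5100/7081; mL+mR=90/73 → advance +1; mR−mL=1470/7081 → turn +1·90°
n=4: pose=(8,3,N); sL=24/41, sR=120/221; mL=2268/9061, mR=5112/9061; mL+mR=180/221 → advance +1; mR−mL=2844/9061 → turn +1·90°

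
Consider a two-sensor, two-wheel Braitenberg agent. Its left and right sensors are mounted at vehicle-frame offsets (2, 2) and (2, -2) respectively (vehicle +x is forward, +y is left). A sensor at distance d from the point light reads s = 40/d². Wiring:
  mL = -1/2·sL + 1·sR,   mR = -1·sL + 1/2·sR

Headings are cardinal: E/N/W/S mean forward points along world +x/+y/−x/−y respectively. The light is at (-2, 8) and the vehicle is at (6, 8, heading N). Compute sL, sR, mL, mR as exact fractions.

left sensor world pos  = (4, 10); dL² = 40
right sensor world pos = (8, 10); dR² = 104
sL = 40/40 = 1
sR = 40/104 = 5/13
mL = -1/2·sL + 1·sR = -3/26
mR = -1·sL + 1/2·sR = -21/26

1 5/13 -3/26 -21/26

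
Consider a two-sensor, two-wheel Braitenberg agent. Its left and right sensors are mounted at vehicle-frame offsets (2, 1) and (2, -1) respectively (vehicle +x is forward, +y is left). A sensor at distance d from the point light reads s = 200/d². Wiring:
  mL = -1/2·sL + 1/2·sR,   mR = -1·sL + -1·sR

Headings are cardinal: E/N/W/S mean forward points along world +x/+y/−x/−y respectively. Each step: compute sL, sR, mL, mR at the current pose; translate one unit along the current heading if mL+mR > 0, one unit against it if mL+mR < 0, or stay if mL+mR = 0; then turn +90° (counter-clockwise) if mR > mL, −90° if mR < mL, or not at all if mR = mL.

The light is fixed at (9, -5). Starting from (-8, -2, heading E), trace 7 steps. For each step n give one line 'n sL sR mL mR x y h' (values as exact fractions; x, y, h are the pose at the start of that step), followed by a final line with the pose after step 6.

0 200/241 200/229 1200/55189 -94000/55189 -8 -2 E
1 20/29 100/181 -360/5249 -6520/5249 -9 -2 S
2 200/409 8/17 -64/6953 -6672/6953 -9 -1 W
3 5/9 50/73 85/1314 -815/657 -8 -1 N
4 200/241 200/229 1200/55189 -94000/55189 -8 -2 E
5 20/29 100/181 -360/5249 -6520/5249 -9 -2 S
6 200/409 8/17 -64/6953 -6672/6953 -9 -1 W
final -8 -1 N

n=0: pose=(-8,-2,E); sL=200/241, sR=200/229; mL=1200/55189, mR=-94000/55189; mL+mR=-92800/55189 → advance -1; mR−mL=-95200/55189 → turn -1·90°
n=1: pose=(-9,-2,S); sL=20/29, sR=100/181; mL=-360/5249, mR=-6520/5249; mL+mR=-6880/5249 → advance -1; mR−mL=-6160/5249 → turn -1·90°
n=2: pose=(-9,-1,W); sL=200/409, sR=8/17; mL=-64/6953, mR=-6672/6953; mL+mR=-6736/6953 → advance -1; mR−mL=-6608/6953 → turn -1·90°
n=3: pose=(-8,-1,N); sL=5/9, sR=50/73; mL=85/1314, mR=-815/657; mL+mR=-515/438 → advance -1; mR−mL=-1715/1314 → turn -1·90°
n=4: pose=(-8,-2,E); sL=200/241, sR=200/229; mL=1200/55189, mR=-94000/55189; mL+mR=-92800/55189 → advance -1; mR−mL=-95200/55189 → turn -1·90°
n=5: pose=(-9,-2,S); sL=20/29, sR=100/181; mL=-360/5249, mR=-6520/5249; mL+mR=-6880/5249 → advance -1; mR−mL=-6160/5249 → turn -1·90°
n=6: pose=(-9,-1,W); sL=200/409, sR=8/17; mL=-64/6953, mR=-6672/6953; mL+mR=-6736/6953 → advance -1; mR−mL=-6608/6953 → turn -1·90°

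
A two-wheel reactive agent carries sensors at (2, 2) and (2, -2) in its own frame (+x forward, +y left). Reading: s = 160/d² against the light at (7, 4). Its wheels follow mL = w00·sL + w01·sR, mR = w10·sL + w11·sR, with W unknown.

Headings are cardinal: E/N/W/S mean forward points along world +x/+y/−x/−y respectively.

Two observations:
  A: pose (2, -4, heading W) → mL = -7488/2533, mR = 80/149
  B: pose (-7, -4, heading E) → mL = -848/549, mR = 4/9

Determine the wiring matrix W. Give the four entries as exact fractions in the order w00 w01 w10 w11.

obs A: pose=(2,-4,W) → sL=160/149, sR=32/17, mL=-7488/2533, mR=80/149
obs B: pose=(-7,-4,E) → sL=8/9, sR=40/61, mL=-848/549, mR=4/9
sensor matrix S = [[160/149, 32/17], [8/9, 40/61]]; det S = -1347584/1390617
solve [mL_A; mL_B] = S·[w00; w01] and [mR_A; mR_B] = S·[w10; w11]:
  w00 = -1, w01 = -1, w10 = 1/2, w11 = 0

-1 -1 1/2 0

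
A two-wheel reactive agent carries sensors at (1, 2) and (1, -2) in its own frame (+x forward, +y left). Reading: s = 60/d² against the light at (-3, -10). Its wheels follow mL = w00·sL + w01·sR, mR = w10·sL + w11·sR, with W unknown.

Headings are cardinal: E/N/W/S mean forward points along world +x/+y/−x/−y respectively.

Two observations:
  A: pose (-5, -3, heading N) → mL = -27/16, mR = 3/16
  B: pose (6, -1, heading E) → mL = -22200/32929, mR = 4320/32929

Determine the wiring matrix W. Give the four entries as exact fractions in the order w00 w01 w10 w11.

obs A: pose=(-5,-3,N) → sL=3/4, sR=15/16, mL=-27/16, mR=3/16
obs B: pose=(6,-1,E) → sL=60/221, sR=60/149, mL=-22200/32929, mR=4320/32929
sensor matrix S = [[3/4, 15/16], [60/221, 60/149]]; det S = 6255/131716
solve [mL_A; mL_B] = S·[w00; w01] and [mR_A; mR_B] = S·[w10; w11]:
  w00 = -1, w01 = -1, w10 = -1, w11 = 1

-1 -1 -1 1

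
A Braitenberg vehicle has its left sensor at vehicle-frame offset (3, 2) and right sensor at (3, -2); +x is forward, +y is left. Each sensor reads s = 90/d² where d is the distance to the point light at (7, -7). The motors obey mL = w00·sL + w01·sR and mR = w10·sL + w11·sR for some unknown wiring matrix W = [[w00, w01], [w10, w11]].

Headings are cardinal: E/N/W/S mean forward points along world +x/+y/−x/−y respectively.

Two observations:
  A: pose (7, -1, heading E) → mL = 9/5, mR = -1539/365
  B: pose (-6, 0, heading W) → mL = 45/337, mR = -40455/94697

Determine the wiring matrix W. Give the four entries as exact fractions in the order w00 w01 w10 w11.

obs A: pose=(7,-1,E) → sL=90/73, sR=18/5, mL=9/5, mR=-1539/365
obs B: pose=(-6,0,W) → sL=90/281, sR=90/337, mL=45/337, mR=-40455/94697
sensor matrix S = [[90/73, 18/5], [90/281, 90/337]]; det S = -5694624/6912881
solve [mL_A; mL_B] = S·[w00; w01] and [mR_A; mR_B] = S·[w10; w11]:
  w00 = 0, w01 = 1/2, w10 = -1/2, w11 = -1

0 1/2 -1/2 -1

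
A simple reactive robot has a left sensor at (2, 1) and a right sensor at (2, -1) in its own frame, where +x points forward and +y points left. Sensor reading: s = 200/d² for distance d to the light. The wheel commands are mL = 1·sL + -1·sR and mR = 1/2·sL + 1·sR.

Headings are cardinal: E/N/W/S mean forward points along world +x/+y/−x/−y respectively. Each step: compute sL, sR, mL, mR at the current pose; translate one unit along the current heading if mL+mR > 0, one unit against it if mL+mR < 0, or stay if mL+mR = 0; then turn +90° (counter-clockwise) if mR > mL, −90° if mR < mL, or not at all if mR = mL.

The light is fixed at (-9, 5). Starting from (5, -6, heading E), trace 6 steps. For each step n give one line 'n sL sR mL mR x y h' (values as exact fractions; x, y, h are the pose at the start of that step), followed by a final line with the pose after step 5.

n=0: pose=(5,-6,E); sL=50/89, sR=1/2; mL=11/178, mR=139/178; mL+mR=75/89 → advance +1; mR−mL=64/89 → turn +1·90°
n=1: pose=(6,-6,N); sL=200/277, sR=200/337; mL=12000/93349, mR=89100/93349; mL+mR=300/277 → advance +1; mR−mL=77100/93349 → turn +1·90°
n=2: pose=(6,-5,W); sL=20/29, sR=4/5; mL=-16/145, mR=166/145; mL+mR=30/29 → advance +1; mR−mL=182/145 → turn +1·90°
n=3: pose=(5,-5,S); sL=200/369, sR=200/313; mL=-11200/115497, mR=105100/115497; mL+mR=100/123 → advance +1; mR−mL=116300/115497 → turn +1·90°
n=4: pose=(5,-6,E); sL=50/89, sR=1/2; mL=11/178, mR=139/178; mL+mR=75/89 → advance +1; mR−mL=64/89 → turn +1·90°
n=5: pose=(6,-6,N); sL=200/277, sR=200/337; mL=12000/93349, mR=89100/93349; mL+mR=300/277 → advance +1; mR−mL=77100/93349 → turn +1·90°

0 50/89 1/2 11/178 139/178 5 -6 E
1 200/277 200/337 12000/93349 89100/93349 6 -6 N
2 20/29 4/5 -16/145 166/145 6 -5 W
3 200/369 200/313 -11200/115497 105100/115497 5 -5 S
4 50/89 1/2 11/178 139/178 5 -6 E
5 200/277 200/337 12000/93349 89100/93349 6 -6 N
final 6 -5 W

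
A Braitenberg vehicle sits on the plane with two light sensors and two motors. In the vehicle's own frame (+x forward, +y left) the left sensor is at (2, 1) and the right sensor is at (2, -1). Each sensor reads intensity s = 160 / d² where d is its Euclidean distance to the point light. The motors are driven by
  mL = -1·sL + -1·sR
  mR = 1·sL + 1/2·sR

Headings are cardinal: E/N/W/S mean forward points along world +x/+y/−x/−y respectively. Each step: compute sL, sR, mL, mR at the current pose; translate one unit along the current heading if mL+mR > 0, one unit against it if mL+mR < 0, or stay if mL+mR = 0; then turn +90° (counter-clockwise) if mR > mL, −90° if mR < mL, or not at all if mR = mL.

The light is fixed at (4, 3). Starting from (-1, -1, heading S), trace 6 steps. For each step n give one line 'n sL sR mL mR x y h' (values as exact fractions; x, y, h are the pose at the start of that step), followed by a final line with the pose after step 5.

n=0: pose=(-1,-1,S); sL=40/13, sR=20/9; mL=-620/117, mR=490/117; mL+mR=-10/9 → advance -1; mR−mL=370/39 → turn +1·90°
n=1: pose=(-1,0,E); sL=160/13, sR=32/5; mL=-1216/65, mR=1008/65; mL+mR=-16/5 → advance -1; mR−mL=2224/65 → turn +1·90°
n=2: pose=(-2,0,N); sL=16/5, sR=80/13; mL=-608/65, mR=408/65; mL+mR=-40/13 → advance -1; mR−mL=1016/65 → turn +1·90°
n=3: pose=(-2,-1,W); sL=160/89, sR=160/73; mL=-25920/6497, mR=18800/6497; mL+mR=-80/73 → advance -1; mR−mL=44720/6497 → turn +1·90°
n=4: pose=(-1,-1,S); sL=40/13, sR=20/9; mL=-620/117, mR=490/117; mL+mR=-10/9 → advance -1; mR−mL=370/39 → turn +1·90°
n=5: pose=(-1,0,E); sL=160/13, sR=32/5; mL=-1216/65, mR=1008/65; mL+mR=-16/5 → advance -1; mR−mL=2224/65 → turn +1·90°

0 40/13 20/9 -620/117 490/117 -1 -1 S
1 160/13 32/5 -1216/65 1008/65 -1 0 E
2 16/5 80/13 -608/65 408/65 -2 0 N
3 160/89 160/73 -25920/6497 18800/6497 -2 -1 W
4 40/13 20/9 -620/117 490/117 -1 -1 S
5 160/13 32/5 -1216/65 1008/65 -1 0 E
final -2 0 N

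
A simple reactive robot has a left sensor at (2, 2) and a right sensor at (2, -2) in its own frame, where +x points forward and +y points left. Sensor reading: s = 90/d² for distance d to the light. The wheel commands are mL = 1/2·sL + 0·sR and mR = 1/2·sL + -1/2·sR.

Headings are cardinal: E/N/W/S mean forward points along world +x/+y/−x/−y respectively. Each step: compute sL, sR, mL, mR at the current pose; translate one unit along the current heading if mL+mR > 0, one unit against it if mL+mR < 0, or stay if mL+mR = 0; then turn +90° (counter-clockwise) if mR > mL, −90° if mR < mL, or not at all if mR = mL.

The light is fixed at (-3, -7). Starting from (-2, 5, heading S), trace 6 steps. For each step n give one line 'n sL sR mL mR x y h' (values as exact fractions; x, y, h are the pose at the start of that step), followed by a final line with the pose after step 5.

n=0: pose=(-2,5,S); sL=90/109, sR=90/101; mL=45/109, mR=-360/11009; mL+mR=4185/11009 → advance +1; mR−mL=-45/101 → turn -1·90°
n=1: pose=(-2,4,W); sL=45/41, sR=9/17; mL=45/82, mR=198/697; mL+mR=1161/1394 → advance +1; mR−mL=-9/34 → turn -1·90°
n=2: pose=(-3,4,N); sL=90/173, sR=90/173; mL=45/173, mR=0; mL+mR=45/173 → advance +1; mR−mL=-45/173 → turn -1·90°
n=3: pose=(-3,5,E); sL=9/20, sR=45/52; mL=9/40, mR=-27/130; mL+mR=9/520 → advance +1; mR−mL=-45/104 → turn -1·90°
n=4: pose=(-2,5,S); sL=90/109, sR=90/101; mL=45/109, mR=-360/11009; mL+mR=4185/11009 → advance +1; mR−mL=-45/101 → turn -1·90°
n=5: pose=(-2,4,W); sL=45/41, sR=9/17; mL=45/82, mR=198/697; mL+mR=1161/1394 → advance +1; mR−mL=-9/34 → turn -1·90°

0 90/109 90/101 45/109 -360/11009 -2 5 S
1 45/41 9/17 45/82 198/697 -2 4 W
2 90/173 90/173 45/173 0 -3 4 N
3 9/20 45/52 9/40 -27/130 -3 5 E
4 90/109 90/101 45/109 -360/11009 -2 5 S
5 45/41 9/17 45/82 198/697 -2 4 W
final -3 4 N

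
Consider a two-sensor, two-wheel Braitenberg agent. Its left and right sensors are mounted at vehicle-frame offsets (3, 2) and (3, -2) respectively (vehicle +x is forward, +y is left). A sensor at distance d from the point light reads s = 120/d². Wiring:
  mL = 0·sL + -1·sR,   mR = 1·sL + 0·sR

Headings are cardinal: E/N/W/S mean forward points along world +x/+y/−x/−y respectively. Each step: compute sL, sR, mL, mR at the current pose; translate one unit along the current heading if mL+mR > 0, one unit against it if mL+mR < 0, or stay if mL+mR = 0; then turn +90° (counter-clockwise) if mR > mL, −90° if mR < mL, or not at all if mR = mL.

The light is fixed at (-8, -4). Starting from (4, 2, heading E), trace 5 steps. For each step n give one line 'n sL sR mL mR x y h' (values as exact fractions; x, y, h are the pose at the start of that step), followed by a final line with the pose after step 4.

n=0: pose=(4,2,E); sL=120/289, sR=120/241; mL=-120/241, mR=120/289; mL+mR=-5760/69649 → advance -1; mR−mL=63600/69649 → turn +1·90°
n=1: pose=(3,2,N); sL=20/27, sR=12/25; mL=-12/25, mR=20/27; mL+mR=176/675 → advance +1; mR−mL=824/675 → turn +1·90°
n=2: pose=(3,3,W); sL=120/89, sR=24/29; mL=-24/29, mR=120/89; mL+mR=1344/2581 → advance +1; mR−mL=5616/2581 → turn +1·90°
n=3: pose=(2,3,S); sL=3/4, sR=3/2; mL=-3/2, mR=3/4; mL+mR=-3/4 → advance -1; mR−mL=9/4 → turn +1·90°
n=4: pose=(2,4,E); sL=120/269, sR=24/41; mL=-24/41, mR=120/269; mL+mR=-1536/11029 → advance -1; mR−mL=11376/11029 → turn +1·90°

0 120/289 120/241 -120/241 120/289 4 2 E
1 20/27 12/25 -12/25 20/27 3 2 N
2 120/89 24/29 -24/29 120/89 3 3 W
3 3/4 3/2 -3/2 3/4 2 3 S
4 120/269 24/41 -24/41 120/269 2 4 E
final 1 4 N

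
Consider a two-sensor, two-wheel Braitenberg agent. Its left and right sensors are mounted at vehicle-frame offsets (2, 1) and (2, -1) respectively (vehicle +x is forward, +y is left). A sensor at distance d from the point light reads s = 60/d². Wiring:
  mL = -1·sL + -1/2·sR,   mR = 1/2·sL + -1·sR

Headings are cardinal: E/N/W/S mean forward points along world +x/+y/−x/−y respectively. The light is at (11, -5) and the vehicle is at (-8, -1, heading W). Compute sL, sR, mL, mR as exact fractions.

2/15 30/233 -691/3495 -217/3495

left sensor world pos  = (-10, -2); dL² = 450
right sensor world pos = (-10, 0); dR² = 466
sL = 60/450 = 2/15
sR = 60/466 = 30/233
mL = -1·sL + -1/2·sR = -691/3495
mR = 1/2·sL + -1·sR = -217/3495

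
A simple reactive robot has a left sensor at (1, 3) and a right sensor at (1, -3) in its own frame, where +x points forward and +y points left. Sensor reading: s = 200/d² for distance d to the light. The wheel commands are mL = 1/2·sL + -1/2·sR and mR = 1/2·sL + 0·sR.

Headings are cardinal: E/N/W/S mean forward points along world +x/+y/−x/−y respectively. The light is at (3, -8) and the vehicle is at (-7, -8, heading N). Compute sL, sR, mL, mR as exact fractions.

left sensor world pos  = (-10, -7); dL² = 170
right sensor world pos = (-4, -7); dR² = 50
sL = 200/170 = 20/17
sR = 200/50 = 4
mL = 1/2·sL + -1/2·sR = -24/17
mR = 1/2·sL + 0·sR = 10/17

20/17 4 -24/17 10/17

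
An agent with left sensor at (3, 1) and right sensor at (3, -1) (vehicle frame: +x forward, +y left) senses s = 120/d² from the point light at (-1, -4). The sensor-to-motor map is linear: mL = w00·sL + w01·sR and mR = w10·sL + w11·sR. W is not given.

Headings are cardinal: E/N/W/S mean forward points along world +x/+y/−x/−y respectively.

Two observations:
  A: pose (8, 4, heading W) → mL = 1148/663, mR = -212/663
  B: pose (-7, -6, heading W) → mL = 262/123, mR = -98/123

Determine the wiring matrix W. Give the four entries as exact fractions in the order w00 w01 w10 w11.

obs A: pose=(8,4,W) → sL=24/17, sR=40/39, mL=1148/663, mR=-212/663
obs B: pose=(-7,-6,W) → sL=4/3, sR=60/41, mL=262/123, mR=-98/123
sensor matrix S = [[24/17, 40/39], [4/3, 60/41]]; det S = 56960/81549
solve [mL_A; mL_B] = S·[w00; w01] and [mR_A; mR_B] = S·[w10; w11]:
  w00 = 1/2, w01 = 1, w10 = 1/2, w11 = -1

1/2 1 1/2 -1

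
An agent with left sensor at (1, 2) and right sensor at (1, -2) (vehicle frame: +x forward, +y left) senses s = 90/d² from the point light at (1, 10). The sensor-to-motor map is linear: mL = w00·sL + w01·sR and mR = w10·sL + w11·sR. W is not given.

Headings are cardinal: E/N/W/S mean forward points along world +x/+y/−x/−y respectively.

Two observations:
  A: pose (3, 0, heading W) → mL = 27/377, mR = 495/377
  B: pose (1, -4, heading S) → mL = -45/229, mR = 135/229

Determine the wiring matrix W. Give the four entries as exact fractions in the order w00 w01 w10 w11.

obs A: pose=(3,0,W) → sL=18/29, sR=18/13, mL=27/377, mR=495/377
obs B: pose=(1,-4,S) → sL=90/229, sR=90/229, mL=-45/229, mR=135/229
sensor matrix S = [[18/29, 18/13], [90/229, 90/229]]; det S = -25920/86333
solve [mL_A; mL_B] = S·[w00; w01] and [mR_A; mR_B] = S·[w10; w11]:
  w00 = -1, w01 = 1/2, w10 = 1, w11 = 1/2

-1 1/2 1 1/2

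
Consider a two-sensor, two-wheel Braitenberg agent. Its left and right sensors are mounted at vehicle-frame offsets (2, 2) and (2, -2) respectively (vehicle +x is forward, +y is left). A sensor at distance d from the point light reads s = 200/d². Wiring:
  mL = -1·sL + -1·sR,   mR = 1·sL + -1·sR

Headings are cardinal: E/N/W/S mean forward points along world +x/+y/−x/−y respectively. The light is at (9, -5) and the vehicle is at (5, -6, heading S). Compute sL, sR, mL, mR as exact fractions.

200/13 40/9 -2320/117 1280/117

left sensor world pos  = (7, -8); dL² = 13
right sensor world pos = (3, -8); dR² = 45
sL = 200/13 = 200/13
sR = 200/45 = 40/9
mL = -1·sL + -1·sR = -2320/117
mR = 1·sL + -1·sR = 1280/117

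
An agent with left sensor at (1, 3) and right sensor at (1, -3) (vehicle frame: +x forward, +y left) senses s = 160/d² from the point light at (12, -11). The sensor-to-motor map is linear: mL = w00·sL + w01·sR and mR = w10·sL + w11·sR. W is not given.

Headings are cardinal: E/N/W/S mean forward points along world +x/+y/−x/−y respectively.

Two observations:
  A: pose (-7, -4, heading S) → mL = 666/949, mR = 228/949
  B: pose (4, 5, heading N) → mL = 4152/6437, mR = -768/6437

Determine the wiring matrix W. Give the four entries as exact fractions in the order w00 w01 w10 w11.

1 1/2 1 -1

obs A: pose=(-7,-4,S) → sL=40/73, sR=4/13, mL=666/949, mR=228/949
obs B: pose=(4,5,N) → sL=16/41, sR=80/157, mL=4152/6437, mR=-768/6437
sensor matrix S = [[40/73, 4/13], [16/41, 80/157]]; det S = 972096/6108713
solve [mL_A; mL_B] = S·[w00; w01] and [mR_A; mR_B] = S·[w10; w11]:
  w00 = 1, w01 = 1/2, w10 = 1, w11 = -1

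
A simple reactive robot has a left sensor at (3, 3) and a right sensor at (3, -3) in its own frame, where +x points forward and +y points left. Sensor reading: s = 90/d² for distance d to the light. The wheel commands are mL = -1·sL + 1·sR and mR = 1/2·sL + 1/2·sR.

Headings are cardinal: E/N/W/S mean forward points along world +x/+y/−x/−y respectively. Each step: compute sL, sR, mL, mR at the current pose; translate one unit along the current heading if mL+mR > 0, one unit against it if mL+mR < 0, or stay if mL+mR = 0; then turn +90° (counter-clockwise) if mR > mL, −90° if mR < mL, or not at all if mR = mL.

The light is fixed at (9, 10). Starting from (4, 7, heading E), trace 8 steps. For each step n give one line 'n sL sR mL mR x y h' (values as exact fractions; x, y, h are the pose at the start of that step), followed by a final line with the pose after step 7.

0 45/2 9/4 -81/4 99/8 4 7 E
1 10/9 10 80/9 50/9 3 7 N
2 9 45/17 -108/17 99/17 3 8 E
3 90/101 90/17 7560/1717 5310/1717 2 8 N
4 9/2 45/16 -27/16 117/32 2 9 E
5 18/17 90/13 1296/221 882/221 3 9 N
6 5 5 0 5 3 10 E
7 90/73 90/13 5400/949 3870/949 4 10 N
final 4 11 E

n=0: pose=(4,7,E); sL=45/2, sR=9/4; mL=-81/4, mR=99/8; mL+mR=-63/8 → advance -1; mR−mL=261/8 → turn +1·90°
n=1: pose=(3,7,N); sL=10/9, sR=10; mL=80/9, mR=50/9; mL+mR=130/9 → advance +1; mR−mL=-10/3 → turn -1·90°
n=2: pose=(3,8,E); sL=9, sR=45/17; mL=-108/17, mR=99/17; mL+mR=-9/17 → advance -1; mR−mL=207/17 → turn +1·90°
n=3: pose=(2,8,N); sL=90/101, sR=90/17; mL=7560/1717, mR=5310/1717; mL+mR=12870/1717 → advance +1; mR−mL=-2250/1717 → turn -1·90°
n=4: pose=(2,9,E); sL=9/2, sR=45/16; mL=-27/16, mR=117/32; mL+mR=63/32 → advance +1; mR−mL=171/32 → turn +1·90°
n=5: pose=(3,9,N); sL=18/17, sR=90/13; mL=1296/221, mR=882/221; mL+mR=2178/221 → advance +1; mR−mL=-414/221 → turn -1·90°
n=6: pose=(3,10,E); sL=5, sR=5; mL=0, mR=5; mL+mR=5 → advance +1; mR−mL=5 → turn +1·90°
n=7: pose=(4,10,N); sL=90/73, sR=90/13; mL=5400/949, mR=3870/949; mL+mR=9270/949 → advance +1; mR−mL=-1530/949 → turn -1·90°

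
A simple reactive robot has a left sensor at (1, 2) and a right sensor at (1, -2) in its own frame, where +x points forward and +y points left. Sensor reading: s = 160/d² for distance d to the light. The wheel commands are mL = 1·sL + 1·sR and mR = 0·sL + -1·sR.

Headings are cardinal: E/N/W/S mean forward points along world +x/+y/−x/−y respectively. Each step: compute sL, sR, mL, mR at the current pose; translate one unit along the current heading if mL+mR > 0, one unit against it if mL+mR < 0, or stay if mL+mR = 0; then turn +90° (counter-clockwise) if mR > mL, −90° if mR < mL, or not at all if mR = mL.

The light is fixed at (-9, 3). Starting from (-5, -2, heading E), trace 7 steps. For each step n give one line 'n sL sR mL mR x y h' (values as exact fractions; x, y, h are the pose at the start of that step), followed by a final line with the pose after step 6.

0 80/17 80/37 4320/629 -80/37 -5 -2 E
1 32/17 32/9 832/153 -32/9 -4 -2 S
2 2 5 7 -5 -4 -3 W
3 160/29 160/61 14400/1769 -160/61 -5 -3 N
4 80/17 80/37 4320/629 -80/37 -5 -2 E
5 32/17 32/9 832/153 -32/9 -4 -2 S
6 2 5 7 -5 -4 -3 W
final -5 -3 N

n=0: pose=(-5,-2,E); sL=80/17, sR=80/37; mL=4320/629, mR=-80/37; mL+mR=80/17 → advance +1; mR−mL=-5680/629 → turn -1·90°
n=1: pose=(-4,-2,S); sL=32/17, sR=32/9; mL=832/153, mR=-32/9; mL+mR=32/17 → advance +1; mR−mL=-1376/153 → turn -1·90°
n=2: pose=(-4,-3,W); sL=2, sR=5; mL=7, mR=-5; mL+mR=2 → advance +1; mR−mL=-12 → turn -1·90°
n=3: pose=(-5,-3,N); sL=160/29, sR=160/61; mL=14400/1769, mR=-160/61; mL+mR=160/29 → advance +1; mR−mL=-19040/1769 → turn -1·90°
n=4: pose=(-5,-2,E); sL=80/17, sR=80/37; mL=4320/629, mR=-80/37; mL+mR=80/17 → advance +1; mR−mL=-5680/629 → turn -1·90°
n=5: pose=(-4,-2,S); sL=32/17, sR=32/9; mL=832/153, mR=-32/9; mL+mR=32/17 → advance +1; mR−mL=-1376/153 → turn -1·90°
n=6: pose=(-4,-3,W); sL=2, sR=5; mL=7, mR=-5; mL+mR=2 → advance +1; mR−mL=-12 → turn -1·90°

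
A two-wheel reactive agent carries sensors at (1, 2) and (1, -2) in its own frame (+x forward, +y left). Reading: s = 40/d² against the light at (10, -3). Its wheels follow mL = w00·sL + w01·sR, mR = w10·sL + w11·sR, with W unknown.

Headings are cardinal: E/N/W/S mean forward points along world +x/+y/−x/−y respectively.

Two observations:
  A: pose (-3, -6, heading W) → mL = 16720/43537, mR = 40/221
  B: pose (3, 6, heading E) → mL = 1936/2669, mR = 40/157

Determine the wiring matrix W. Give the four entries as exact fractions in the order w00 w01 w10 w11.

obs A: pose=(-3,-6,W) → sL=40/221, sR=40/197, mL=16720/43537, mR=40/221
obs B: pose=(3,6,E) → sL=40/157, sR=8/17, mL=1936/2669, mR=40/157
sensor matrix S = [[40/221, 40/197], [40/157, 8/17]]; det S = 3886080/116200253
solve [mL_A; mL_B] = S·[w00; w01] and [mR_A; mR_B] = S·[w10; w11]:
  w00 = 1, w01 = 1, w10 = 1, w11 = 0

1 1 1 0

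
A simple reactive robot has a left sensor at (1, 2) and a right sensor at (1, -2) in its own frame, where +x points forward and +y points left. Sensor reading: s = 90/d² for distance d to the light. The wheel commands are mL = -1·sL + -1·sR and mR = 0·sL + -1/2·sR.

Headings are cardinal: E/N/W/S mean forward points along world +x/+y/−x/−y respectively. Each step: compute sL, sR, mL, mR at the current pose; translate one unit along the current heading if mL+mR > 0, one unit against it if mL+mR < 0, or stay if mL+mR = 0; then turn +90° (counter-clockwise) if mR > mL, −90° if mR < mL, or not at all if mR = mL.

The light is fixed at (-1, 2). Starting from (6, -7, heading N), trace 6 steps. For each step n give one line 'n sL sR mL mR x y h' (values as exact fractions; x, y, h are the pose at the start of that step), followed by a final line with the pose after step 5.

0 90/89 18/29 -4212/2581 -9/29 6 -7 N
1 1/2 9/10 -7/5 -9/20 6 -8 W
2 90/221 90/157 -34020/34697 -45/157 7 -8 S
3 9/13 45/101 -1494/1313 -45/202 7 -7 E
4 90/89 18/29 -4212/2581 -9/29 6 -7 N
5 1/2 9/10 -7/5 -9/20 6 -8 W
final 7 -8 S

n=0: pose=(6,-7,N); sL=90/89, sR=18/29; mL=-4212/2581, mR=-9/29; mL+mR=-5013/2581 → advance -1; mR−mL=3411/2581 → turn +1·90°
n=1: pose=(6,-8,W); sL=1/2, sR=9/10; mL=-7/5, mR=-9/20; mL+mR=-37/20 → advance -1; mR−mL=19/20 → turn +1·90°
n=2: pose=(7,-8,S); sL=90/221, sR=90/157; mL=-34020/34697, mR=-45/157; mL+mR=-43965/34697 → advance -1; mR−mL=24075/34697 → turn +1·90°
n=3: pose=(7,-7,E); sL=9/13, sR=45/101; mL=-1494/1313, mR=-45/202; mL+mR=-3573/2626 → advance -1; mR−mL=2403/2626 → turn +1·90°
n=4: pose=(6,-7,N); sL=90/89, sR=18/29; mL=-4212/2581, mR=-9/29; mL+mR=-5013/2581 → advance -1; mR−mL=3411/2581 → turn +1·90°
n=5: pose=(6,-8,W); sL=1/2, sR=9/10; mL=-7/5, mR=-9/20; mL+mR=-37/20 → advance -1; mR−mL=19/20 → turn +1·90°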